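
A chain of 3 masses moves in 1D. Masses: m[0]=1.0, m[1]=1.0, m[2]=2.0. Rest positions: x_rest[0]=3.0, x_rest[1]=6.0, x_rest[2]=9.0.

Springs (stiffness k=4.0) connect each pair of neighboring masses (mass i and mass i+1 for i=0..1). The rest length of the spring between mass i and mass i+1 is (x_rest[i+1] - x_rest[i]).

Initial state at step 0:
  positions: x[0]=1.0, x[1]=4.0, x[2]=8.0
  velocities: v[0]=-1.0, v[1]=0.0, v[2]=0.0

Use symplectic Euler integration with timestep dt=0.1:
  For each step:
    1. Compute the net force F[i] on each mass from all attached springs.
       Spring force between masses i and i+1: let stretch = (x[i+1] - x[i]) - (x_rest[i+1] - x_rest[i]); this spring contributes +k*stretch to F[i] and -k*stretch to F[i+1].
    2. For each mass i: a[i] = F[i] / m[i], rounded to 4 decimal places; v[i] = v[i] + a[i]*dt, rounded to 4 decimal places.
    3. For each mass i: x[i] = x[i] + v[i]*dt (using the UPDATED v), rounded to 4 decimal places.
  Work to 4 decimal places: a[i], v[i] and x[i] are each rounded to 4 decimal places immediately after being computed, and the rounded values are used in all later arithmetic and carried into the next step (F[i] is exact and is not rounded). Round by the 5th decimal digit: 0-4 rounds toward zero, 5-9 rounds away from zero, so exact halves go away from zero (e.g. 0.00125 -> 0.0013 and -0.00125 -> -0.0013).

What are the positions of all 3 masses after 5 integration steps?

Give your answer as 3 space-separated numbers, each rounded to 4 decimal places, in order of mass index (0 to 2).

Step 0: x=[1.0000 4.0000 8.0000] v=[-1.0000 0.0000 0.0000]
Step 1: x=[0.9000 4.0400 7.9800] v=[-1.0000 0.4000 -0.2000]
Step 2: x=[0.8056 4.1120 7.9412] v=[-0.9440 0.7200 -0.3880]
Step 3: x=[0.7235 4.2049 7.8858] v=[-0.8214 0.9291 -0.5538]
Step 4: x=[0.6606 4.3058 7.8168] v=[-0.6288 1.0089 -0.6900]
Step 5: x=[0.6235 4.4013 7.7376] v=[-0.3707 0.9552 -0.7922]

Answer: 0.6235 4.4013 7.7376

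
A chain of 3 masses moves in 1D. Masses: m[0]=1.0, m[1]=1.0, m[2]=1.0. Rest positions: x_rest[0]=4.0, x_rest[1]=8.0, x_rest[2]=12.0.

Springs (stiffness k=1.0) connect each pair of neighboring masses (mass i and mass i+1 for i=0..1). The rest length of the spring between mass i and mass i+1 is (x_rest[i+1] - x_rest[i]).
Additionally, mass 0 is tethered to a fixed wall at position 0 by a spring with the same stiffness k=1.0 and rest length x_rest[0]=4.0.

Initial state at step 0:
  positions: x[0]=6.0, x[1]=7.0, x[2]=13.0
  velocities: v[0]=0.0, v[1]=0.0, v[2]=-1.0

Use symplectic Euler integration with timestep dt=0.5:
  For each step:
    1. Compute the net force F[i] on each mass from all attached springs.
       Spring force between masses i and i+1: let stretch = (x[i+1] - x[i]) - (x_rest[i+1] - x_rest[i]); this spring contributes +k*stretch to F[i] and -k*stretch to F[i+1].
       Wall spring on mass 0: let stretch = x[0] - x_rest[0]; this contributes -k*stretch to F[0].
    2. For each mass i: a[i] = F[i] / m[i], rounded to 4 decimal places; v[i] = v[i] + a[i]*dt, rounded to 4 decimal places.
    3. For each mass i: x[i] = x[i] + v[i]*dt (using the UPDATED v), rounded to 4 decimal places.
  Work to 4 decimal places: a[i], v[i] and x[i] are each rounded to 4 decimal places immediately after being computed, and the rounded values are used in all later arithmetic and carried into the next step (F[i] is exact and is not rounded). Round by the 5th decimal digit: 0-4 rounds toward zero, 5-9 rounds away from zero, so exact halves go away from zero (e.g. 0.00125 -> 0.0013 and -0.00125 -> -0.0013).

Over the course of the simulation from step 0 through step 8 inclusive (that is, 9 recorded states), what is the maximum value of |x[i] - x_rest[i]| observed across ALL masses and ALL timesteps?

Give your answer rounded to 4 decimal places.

Step 0: x=[6.0000 7.0000 13.0000] v=[0.0000 0.0000 -1.0000]
Step 1: x=[4.7500 8.2500 12.0000] v=[-2.5000 2.5000 -2.0000]
Step 2: x=[3.1875 9.5625 11.0625] v=[-3.1250 2.6250 -1.8750]
Step 3: x=[2.4219 9.6563 10.7500] v=[-1.5313 0.1875 -0.6250]
Step 4: x=[2.8594 8.2149 11.1641] v=[0.8750 -2.8829 0.8282]
Step 5: x=[3.9210 6.1719 11.8409] v=[2.1231 -4.0861 1.3536]
Step 6: x=[4.5651 4.9834 12.1005] v=[1.2881 -2.3771 0.5191]
Step 7: x=[4.1725 5.4696 11.5808] v=[-0.7853 0.9723 -1.0395]
Step 8: x=[3.0610 7.1593 10.5333] v=[-2.2230 3.3794 -2.0951]
Max displacement = 3.0166

Answer: 3.0166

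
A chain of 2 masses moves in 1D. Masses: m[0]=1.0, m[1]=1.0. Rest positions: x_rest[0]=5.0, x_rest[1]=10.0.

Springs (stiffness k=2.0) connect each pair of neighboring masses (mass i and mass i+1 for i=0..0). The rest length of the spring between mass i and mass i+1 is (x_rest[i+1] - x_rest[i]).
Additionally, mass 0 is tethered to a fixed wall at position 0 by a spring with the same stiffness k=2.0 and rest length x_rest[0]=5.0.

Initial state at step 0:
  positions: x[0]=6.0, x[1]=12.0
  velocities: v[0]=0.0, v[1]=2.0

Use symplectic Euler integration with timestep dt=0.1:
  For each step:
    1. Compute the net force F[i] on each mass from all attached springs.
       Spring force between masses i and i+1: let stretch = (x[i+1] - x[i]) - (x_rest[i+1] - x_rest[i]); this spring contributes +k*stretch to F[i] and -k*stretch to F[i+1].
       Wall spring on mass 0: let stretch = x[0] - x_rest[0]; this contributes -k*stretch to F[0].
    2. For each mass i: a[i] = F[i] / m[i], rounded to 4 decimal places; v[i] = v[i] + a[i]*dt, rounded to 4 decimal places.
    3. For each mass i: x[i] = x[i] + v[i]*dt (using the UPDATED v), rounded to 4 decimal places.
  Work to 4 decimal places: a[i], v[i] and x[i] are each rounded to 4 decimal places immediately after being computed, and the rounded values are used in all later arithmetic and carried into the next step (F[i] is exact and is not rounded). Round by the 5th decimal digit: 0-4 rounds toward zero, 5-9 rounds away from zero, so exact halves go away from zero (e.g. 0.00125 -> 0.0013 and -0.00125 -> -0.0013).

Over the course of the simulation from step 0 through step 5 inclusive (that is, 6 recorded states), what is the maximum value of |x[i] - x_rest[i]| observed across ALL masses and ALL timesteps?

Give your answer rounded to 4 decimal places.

Step 0: x=[6.0000 12.0000] v=[0.0000 2.0000]
Step 1: x=[6.0000 12.1800] v=[0.0000 1.8000]
Step 2: x=[6.0036 12.3364] v=[0.0360 1.5640]
Step 3: x=[6.0138 12.4661] v=[0.1018 1.2974]
Step 4: x=[6.0328 12.5668] v=[0.1895 1.0069]
Step 5: x=[6.0618 12.6368] v=[0.2897 0.7001]
Max displacement = 2.6368

Answer: 2.6368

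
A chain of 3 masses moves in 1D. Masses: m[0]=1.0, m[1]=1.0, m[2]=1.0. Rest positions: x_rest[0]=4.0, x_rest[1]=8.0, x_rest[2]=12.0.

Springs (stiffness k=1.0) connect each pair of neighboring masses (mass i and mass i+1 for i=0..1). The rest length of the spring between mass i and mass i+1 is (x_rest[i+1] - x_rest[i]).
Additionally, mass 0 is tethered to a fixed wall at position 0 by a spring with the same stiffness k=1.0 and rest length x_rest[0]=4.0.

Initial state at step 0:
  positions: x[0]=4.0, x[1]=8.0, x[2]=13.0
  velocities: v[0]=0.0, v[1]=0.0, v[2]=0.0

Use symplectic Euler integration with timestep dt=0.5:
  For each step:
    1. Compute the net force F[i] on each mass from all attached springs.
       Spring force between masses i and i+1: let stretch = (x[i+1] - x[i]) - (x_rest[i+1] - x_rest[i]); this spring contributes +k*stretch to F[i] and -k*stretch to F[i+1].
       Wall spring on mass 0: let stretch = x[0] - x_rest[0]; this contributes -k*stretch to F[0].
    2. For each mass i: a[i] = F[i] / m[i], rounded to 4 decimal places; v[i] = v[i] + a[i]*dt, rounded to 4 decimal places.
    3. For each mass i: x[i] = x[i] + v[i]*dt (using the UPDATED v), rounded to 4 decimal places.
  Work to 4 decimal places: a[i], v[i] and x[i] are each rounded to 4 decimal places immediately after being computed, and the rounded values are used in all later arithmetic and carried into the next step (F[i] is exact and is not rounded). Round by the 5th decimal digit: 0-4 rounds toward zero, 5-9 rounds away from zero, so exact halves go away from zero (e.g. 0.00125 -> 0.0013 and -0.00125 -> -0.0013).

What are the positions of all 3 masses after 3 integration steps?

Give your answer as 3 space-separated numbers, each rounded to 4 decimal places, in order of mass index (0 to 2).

Answer: 4.2344 8.7032 12.0469

Derivation:
Step 0: x=[4.0000 8.0000 13.0000] v=[0.0000 0.0000 0.0000]
Step 1: x=[4.0000 8.2500 12.7500] v=[0.0000 0.5000 -0.5000]
Step 2: x=[4.0625 8.5625 12.3750] v=[0.1250 0.6250 -0.7500]
Step 3: x=[4.2344 8.7032 12.0469] v=[0.3438 0.2813 -0.6563]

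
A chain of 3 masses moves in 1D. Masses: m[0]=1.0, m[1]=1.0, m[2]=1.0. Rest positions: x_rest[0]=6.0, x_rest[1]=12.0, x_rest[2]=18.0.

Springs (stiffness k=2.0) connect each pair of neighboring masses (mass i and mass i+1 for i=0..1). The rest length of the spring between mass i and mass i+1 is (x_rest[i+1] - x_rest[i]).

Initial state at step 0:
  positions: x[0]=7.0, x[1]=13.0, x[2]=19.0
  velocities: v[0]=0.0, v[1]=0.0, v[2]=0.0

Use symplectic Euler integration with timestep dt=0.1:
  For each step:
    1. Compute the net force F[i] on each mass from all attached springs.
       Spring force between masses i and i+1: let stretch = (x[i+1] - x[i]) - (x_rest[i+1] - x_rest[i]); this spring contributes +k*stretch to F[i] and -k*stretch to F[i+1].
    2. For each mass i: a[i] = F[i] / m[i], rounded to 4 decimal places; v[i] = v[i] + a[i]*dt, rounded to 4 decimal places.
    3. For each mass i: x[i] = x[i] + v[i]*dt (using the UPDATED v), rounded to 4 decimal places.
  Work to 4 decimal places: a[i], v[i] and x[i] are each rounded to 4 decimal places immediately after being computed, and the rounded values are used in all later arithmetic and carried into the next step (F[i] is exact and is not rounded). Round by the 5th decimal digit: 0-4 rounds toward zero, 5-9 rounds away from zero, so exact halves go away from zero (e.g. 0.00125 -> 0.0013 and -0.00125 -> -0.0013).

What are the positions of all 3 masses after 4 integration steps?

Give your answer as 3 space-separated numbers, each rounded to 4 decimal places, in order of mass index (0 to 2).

Answer: 7.0000 13.0000 19.0000

Derivation:
Step 0: x=[7.0000 13.0000 19.0000] v=[0.0000 0.0000 0.0000]
Step 1: x=[7.0000 13.0000 19.0000] v=[0.0000 0.0000 0.0000]
Step 2: x=[7.0000 13.0000 19.0000] v=[0.0000 0.0000 0.0000]
Step 3: x=[7.0000 13.0000 19.0000] v=[0.0000 0.0000 0.0000]
Step 4: x=[7.0000 13.0000 19.0000] v=[0.0000 0.0000 0.0000]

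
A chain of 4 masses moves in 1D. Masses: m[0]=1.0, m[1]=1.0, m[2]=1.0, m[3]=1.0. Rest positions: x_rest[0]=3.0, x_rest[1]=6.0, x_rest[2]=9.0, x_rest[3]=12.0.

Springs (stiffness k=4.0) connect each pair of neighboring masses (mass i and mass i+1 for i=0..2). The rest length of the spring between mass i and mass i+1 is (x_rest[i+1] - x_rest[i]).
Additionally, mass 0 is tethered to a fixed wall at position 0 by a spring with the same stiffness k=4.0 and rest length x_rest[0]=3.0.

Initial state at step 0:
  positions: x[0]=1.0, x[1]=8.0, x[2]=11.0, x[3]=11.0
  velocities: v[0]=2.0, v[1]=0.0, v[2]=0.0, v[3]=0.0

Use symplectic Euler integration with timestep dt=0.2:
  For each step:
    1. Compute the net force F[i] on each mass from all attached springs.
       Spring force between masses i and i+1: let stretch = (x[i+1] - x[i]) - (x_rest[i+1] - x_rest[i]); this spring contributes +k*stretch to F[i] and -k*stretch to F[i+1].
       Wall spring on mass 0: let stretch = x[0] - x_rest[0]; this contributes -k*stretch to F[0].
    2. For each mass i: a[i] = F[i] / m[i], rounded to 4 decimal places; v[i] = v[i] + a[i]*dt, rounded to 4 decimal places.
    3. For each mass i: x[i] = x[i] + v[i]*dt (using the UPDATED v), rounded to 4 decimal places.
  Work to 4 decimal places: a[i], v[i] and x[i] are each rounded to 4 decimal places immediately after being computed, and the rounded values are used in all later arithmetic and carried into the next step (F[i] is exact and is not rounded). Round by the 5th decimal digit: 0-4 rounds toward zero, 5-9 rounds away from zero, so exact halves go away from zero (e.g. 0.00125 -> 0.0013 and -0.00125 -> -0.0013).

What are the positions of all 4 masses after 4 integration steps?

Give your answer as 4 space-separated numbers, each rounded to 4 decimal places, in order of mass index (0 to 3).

Step 0: x=[1.0000 8.0000 11.0000 11.0000] v=[2.0000 0.0000 0.0000 0.0000]
Step 1: x=[2.3600 7.3600 10.5200 11.4800] v=[6.8000 -3.2000 -2.4000 2.4000]
Step 2: x=[4.1424 6.4256 9.6880 12.2864] v=[8.9120 -4.6720 -4.1600 4.0320]
Step 3: x=[5.6273 5.6479 8.7498 13.1571] v=[7.4246 -3.8886 -4.6912 4.3533]
Step 4: x=[6.2151 5.3632 8.0204 13.8026] v=[2.9392 -1.4236 -3.6469 3.2275]

Answer: 6.2151 5.3632 8.0204 13.8026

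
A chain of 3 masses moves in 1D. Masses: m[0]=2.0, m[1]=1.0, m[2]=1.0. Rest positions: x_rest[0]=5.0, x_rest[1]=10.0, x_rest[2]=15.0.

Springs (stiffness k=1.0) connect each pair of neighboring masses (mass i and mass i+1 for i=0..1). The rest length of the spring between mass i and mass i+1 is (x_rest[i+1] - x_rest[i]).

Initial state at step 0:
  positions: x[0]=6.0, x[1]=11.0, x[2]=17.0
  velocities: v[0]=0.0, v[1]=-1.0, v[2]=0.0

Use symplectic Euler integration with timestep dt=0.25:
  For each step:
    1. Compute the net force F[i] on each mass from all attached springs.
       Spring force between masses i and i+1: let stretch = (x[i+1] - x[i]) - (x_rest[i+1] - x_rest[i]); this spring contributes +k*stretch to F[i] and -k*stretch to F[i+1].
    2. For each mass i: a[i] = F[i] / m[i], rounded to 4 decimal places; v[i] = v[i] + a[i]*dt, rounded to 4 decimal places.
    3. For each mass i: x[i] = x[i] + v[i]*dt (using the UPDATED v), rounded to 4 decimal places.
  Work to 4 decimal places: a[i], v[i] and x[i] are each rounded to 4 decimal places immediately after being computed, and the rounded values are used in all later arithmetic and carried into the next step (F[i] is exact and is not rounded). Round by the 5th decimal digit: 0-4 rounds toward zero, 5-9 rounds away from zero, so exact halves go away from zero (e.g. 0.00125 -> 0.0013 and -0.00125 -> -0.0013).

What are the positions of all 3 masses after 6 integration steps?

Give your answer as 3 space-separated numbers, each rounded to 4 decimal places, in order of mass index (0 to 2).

Answer: 5.8921 10.9758 15.7402

Derivation:
Step 0: x=[6.0000 11.0000 17.0000] v=[0.0000 -1.0000 0.0000]
Step 1: x=[6.0000 10.8125 16.9375] v=[0.0000 -0.7500 -0.2500]
Step 2: x=[5.9941 10.7070 16.8047] v=[-0.0235 -0.4219 -0.5313]
Step 3: x=[5.9793 10.6881 16.6033] v=[-0.0594 -0.0757 -0.8057]
Step 4: x=[5.9554 10.7446 16.3447] v=[-0.0958 0.2259 -1.0345]
Step 5: x=[5.9249 10.8518 16.0486] v=[-0.1222 0.4286 -1.1845]
Step 6: x=[5.8921 10.9758 15.7402] v=[-0.1314 0.4961 -1.2337]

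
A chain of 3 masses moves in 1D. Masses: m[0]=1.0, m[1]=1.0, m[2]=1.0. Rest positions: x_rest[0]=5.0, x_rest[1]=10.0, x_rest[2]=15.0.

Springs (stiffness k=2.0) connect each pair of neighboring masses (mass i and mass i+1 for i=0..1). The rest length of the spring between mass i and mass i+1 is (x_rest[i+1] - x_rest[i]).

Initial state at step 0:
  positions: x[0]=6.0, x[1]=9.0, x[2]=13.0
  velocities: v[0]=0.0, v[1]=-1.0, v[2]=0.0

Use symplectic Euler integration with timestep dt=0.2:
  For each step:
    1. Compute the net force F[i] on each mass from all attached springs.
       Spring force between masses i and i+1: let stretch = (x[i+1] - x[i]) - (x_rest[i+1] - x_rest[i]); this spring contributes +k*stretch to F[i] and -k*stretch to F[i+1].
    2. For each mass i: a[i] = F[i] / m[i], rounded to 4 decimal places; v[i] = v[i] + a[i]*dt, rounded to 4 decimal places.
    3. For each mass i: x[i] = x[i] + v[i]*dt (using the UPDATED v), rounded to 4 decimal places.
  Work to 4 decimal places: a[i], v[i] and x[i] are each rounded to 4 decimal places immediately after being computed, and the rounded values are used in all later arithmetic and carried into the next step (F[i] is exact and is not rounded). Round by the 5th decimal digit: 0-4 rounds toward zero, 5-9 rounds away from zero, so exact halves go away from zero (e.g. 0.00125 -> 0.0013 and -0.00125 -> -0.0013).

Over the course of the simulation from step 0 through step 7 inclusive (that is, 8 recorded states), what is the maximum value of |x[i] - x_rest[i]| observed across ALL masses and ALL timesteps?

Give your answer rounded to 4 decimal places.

Step 0: x=[6.0000 9.0000 13.0000] v=[0.0000 -1.0000 0.0000]
Step 1: x=[5.8400 8.8800 13.0800] v=[-0.8000 -0.6000 0.4000]
Step 2: x=[5.5232 8.8528 13.2240] v=[-1.5840 -0.1360 0.7200]
Step 3: x=[5.0728 8.9089 13.4183] v=[-2.2522 0.2806 0.9715]
Step 4: x=[4.5292 9.0189 13.6518] v=[-2.7178 0.5499 1.1677]
Step 5: x=[3.9448 9.1403 13.9147] v=[-2.9219 0.6072 1.3145]
Step 6: x=[3.3761 9.2281 14.1956] v=[-2.8437 0.4388 1.4047]
Step 7: x=[2.8755 9.2451 14.4791] v=[-2.5029 0.0850 1.4177]
Max displacement = 2.1245

Answer: 2.1245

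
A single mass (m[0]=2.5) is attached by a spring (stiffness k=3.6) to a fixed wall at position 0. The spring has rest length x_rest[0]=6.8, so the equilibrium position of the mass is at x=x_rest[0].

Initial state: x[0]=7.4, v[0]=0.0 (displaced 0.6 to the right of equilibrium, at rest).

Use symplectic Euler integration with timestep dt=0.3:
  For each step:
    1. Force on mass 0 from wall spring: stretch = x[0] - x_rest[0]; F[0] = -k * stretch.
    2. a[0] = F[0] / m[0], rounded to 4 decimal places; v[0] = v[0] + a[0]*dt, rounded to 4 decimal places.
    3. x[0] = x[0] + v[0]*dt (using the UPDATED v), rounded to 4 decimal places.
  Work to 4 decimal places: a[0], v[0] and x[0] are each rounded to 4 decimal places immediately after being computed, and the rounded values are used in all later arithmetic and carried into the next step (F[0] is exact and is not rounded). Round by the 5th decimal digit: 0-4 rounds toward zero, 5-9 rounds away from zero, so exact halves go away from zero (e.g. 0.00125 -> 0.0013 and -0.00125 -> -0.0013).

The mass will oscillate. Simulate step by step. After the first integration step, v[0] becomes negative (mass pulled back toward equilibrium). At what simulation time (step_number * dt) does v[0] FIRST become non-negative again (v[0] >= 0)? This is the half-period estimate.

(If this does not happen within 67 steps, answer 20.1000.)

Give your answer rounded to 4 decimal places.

Step 0: x=[7.4000] v=[0.0000]
Step 1: x=[7.3222] v=[-0.2592]
Step 2: x=[7.1768] v=[-0.4848]
Step 3: x=[6.9825] v=[-0.6476]
Step 4: x=[6.7646] v=[-0.7264]
Step 5: x=[6.5513] v=[-0.7111]
Step 6: x=[6.3702] v=[-0.6037]
Step 7: x=[6.2448] v=[-0.4180]
Step 8: x=[6.1913] v=[-0.1782]
Step 9: x=[6.2167] v=[0.0848]
First v>=0 after going negative at step 9, time=2.7000

Answer: 2.7000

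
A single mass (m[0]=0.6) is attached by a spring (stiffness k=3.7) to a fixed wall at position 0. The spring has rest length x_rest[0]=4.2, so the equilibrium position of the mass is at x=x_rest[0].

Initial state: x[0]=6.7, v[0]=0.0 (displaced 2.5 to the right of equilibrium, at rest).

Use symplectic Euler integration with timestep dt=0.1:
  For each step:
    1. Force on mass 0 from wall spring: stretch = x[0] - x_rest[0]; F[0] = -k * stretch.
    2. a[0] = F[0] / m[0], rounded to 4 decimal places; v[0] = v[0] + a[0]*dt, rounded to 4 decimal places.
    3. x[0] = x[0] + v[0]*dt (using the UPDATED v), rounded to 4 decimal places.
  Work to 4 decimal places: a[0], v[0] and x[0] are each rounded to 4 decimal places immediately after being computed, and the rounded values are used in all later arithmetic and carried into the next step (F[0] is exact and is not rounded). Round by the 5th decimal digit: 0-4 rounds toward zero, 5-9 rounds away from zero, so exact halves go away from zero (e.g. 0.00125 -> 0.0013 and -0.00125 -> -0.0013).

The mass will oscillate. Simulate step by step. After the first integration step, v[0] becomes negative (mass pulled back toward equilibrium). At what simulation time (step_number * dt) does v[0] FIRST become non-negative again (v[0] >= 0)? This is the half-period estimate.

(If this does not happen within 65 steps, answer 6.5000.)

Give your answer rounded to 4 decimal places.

Answer: 1.3000

Derivation:
Step 0: x=[6.7000] v=[0.0000]
Step 1: x=[6.5458] v=[-1.5417]
Step 2: x=[6.2470] v=[-2.9883]
Step 3: x=[5.8219] v=[-4.2506]
Step 4: x=[5.2968] v=[-5.2508]
Step 5: x=[4.7041] v=[-5.9272]
Step 6: x=[4.0803] v=[-6.2381]
Step 7: x=[3.4639] v=[-6.1643]
Step 8: x=[2.8929] v=[-5.7104]
Step 9: x=[2.4025] v=[-4.9044]
Step 10: x=[2.0229] v=[-3.7959]
Step 11: x=[1.7776] v=[-2.4534]
Step 12: x=[1.6816] v=[-0.9596]
Step 13: x=[1.7409] v=[0.5934]
First v>=0 after going negative at step 13, time=1.3000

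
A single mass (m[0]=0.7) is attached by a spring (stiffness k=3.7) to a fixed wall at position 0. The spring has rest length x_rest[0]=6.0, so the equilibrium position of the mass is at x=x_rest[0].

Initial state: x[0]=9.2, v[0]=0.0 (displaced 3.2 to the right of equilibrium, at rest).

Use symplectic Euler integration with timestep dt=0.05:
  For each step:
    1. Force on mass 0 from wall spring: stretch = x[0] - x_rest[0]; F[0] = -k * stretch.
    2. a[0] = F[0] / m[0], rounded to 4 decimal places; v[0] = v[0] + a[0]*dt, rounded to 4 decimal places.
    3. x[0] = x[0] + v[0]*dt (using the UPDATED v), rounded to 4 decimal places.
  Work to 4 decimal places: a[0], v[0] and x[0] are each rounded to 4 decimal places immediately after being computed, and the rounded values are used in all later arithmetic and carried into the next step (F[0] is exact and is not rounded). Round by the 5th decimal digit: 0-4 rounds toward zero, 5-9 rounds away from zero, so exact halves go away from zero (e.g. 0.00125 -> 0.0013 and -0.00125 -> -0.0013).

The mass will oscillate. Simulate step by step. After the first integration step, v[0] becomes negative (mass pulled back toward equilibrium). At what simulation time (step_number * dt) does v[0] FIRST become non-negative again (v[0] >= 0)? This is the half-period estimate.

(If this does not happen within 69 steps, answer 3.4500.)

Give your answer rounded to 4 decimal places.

Step 0: x=[9.2000] v=[0.0000]
Step 1: x=[9.1577] v=[-0.8457]
Step 2: x=[9.0737] v=[-1.6802]
Step 3: x=[8.9491] v=[-2.4925]
Step 4: x=[8.7855] v=[-3.2719]
Step 5: x=[8.5851] v=[-4.0081]
Step 6: x=[8.3505] v=[-4.6913]
Step 7: x=[8.0849] v=[-5.3125]
Step 8: x=[7.7917] v=[-5.8635]
Step 9: x=[7.4749] v=[-6.3370]
Step 10: x=[7.1386] v=[-6.7268]
Step 11: x=[6.7872] v=[-7.0277]
Step 12: x=[6.4254] v=[-7.2357]
Step 13: x=[6.0580] v=[-7.3481]
Step 14: x=[5.6898] v=[-7.3634]
Step 15: x=[5.3257] v=[-7.2814]
Step 16: x=[4.9705] v=[-7.1032]
Step 17: x=[4.6289] v=[-6.8311]
Step 18: x=[4.3055] v=[-6.4687]
Step 19: x=[4.0045] v=[-6.0209]
Step 20: x=[3.7298] v=[-5.4935]
Step 21: x=[3.4851] v=[-4.8935]
Step 22: x=[3.2737] v=[-4.2289]
Step 23: x=[3.0983] v=[-3.5084]
Step 24: x=[2.9612] v=[-2.7415]
Step 25: x=[2.8643] v=[-1.9384]
Step 26: x=[2.8088] v=[-1.1097]
Step 27: x=[2.7955] v=[-0.2663]
Step 28: x=[2.8245] v=[0.5806]
First v>=0 after going negative at step 28, time=1.4000

Answer: 1.4000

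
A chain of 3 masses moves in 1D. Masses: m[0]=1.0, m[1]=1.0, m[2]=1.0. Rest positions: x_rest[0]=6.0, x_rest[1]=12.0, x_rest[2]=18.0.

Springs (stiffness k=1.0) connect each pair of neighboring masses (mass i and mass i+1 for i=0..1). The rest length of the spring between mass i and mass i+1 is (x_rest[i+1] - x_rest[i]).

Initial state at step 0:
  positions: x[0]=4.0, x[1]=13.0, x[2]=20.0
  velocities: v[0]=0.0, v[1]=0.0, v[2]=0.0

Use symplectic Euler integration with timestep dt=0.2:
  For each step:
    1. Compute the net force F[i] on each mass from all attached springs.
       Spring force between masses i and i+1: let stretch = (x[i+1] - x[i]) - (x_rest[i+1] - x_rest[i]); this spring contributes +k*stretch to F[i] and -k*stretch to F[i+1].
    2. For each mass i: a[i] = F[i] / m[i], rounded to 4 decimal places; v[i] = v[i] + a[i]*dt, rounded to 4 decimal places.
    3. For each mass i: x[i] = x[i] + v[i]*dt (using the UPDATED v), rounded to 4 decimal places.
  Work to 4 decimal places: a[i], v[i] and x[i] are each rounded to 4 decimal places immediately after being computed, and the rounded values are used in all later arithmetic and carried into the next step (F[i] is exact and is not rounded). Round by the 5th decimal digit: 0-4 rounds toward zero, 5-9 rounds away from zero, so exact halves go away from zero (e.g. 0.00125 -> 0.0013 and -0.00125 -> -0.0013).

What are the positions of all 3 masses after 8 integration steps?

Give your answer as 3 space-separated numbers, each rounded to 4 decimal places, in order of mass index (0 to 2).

Step 0: x=[4.0000 13.0000 20.0000] v=[0.0000 0.0000 0.0000]
Step 1: x=[4.1200 12.9200 19.9600] v=[0.6000 -0.4000 -0.2000]
Step 2: x=[4.3520 12.7696 19.8784] v=[1.1600 -0.7520 -0.4080]
Step 3: x=[4.6807 12.5668 19.7524] v=[1.6435 -1.0138 -0.6298]
Step 4: x=[5.0848 12.3360 19.5790] v=[2.0207 -1.1539 -0.8669]
Step 5: x=[5.5390 12.1049 19.3559] v=[2.2709 -1.1555 -1.1155]
Step 6: x=[6.0158 11.9012 19.0828] v=[2.3841 -1.0185 -1.3657]
Step 7: x=[6.4880 11.7493 18.7624] v=[2.3612 -0.7593 -1.6020]
Step 8: x=[6.9307 11.6675 18.4015] v=[2.2135 -0.4089 -1.8046]

Answer: 6.9307 11.6675 18.4015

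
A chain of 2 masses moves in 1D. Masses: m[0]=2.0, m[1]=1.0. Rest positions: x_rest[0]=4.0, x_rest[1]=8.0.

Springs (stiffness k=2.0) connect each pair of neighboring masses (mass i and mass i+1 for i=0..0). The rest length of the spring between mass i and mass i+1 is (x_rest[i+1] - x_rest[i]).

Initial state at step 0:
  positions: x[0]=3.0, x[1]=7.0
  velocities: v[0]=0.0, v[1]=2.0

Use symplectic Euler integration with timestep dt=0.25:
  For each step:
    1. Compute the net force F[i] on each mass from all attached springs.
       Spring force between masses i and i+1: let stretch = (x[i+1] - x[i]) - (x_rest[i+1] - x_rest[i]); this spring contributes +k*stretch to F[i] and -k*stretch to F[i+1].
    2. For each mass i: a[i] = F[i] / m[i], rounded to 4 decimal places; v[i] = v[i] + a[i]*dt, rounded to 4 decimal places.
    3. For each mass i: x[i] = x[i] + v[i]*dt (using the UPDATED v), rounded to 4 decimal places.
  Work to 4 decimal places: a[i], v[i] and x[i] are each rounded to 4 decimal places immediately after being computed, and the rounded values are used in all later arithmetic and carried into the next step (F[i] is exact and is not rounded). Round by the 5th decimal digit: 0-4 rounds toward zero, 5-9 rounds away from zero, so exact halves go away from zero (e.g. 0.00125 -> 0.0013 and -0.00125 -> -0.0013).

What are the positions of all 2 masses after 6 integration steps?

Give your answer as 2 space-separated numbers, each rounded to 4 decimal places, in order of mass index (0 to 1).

Answer: 3.8032 8.3938

Derivation:
Step 0: x=[3.0000 7.0000] v=[0.0000 2.0000]
Step 1: x=[3.0000 7.5000] v=[0.0000 2.0000]
Step 2: x=[3.0313 7.9375] v=[0.1250 1.7500]
Step 3: x=[3.1192 8.2617] v=[0.3516 1.2969]
Step 4: x=[3.2785 8.4431] v=[0.6372 0.7257]
Step 5: x=[3.5106 8.4790] v=[0.9284 0.1434]
Step 6: x=[3.8032 8.3938] v=[1.1705 -0.3408]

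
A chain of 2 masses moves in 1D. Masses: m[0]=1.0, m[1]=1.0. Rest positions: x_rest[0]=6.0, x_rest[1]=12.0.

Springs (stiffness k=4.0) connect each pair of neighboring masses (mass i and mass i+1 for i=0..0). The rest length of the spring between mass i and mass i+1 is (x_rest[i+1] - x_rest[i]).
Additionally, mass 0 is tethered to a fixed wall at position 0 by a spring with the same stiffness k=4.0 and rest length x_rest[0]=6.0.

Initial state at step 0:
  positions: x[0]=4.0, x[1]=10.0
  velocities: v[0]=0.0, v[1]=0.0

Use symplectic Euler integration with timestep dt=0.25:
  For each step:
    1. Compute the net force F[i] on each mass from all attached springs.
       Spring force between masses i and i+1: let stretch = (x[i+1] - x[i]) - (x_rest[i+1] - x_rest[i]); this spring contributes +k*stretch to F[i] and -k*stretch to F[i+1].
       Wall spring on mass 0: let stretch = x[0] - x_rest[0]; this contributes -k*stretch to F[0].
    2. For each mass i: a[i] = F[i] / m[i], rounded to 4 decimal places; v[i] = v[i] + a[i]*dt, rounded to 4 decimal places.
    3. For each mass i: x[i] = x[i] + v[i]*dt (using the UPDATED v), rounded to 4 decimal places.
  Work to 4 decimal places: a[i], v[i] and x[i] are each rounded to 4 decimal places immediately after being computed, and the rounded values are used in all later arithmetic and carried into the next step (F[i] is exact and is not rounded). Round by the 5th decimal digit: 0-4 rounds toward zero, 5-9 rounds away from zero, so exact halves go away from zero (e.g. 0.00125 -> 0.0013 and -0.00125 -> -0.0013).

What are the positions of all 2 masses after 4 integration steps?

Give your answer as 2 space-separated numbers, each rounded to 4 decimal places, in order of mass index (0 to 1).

Answer: 6.2422 11.2813

Derivation:
Step 0: x=[4.0000 10.0000] v=[0.0000 0.0000]
Step 1: x=[4.5000 10.0000] v=[2.0000 0.0000]
Step 2: x=[5.2500 10.1250] v=[3.0000 0.5000]
Step 3: x=[5.9063 10.5313] v=[2.6250 1.6250]
Step 4: x=[6.2422 11.2813] v=[1.3437 3.0000]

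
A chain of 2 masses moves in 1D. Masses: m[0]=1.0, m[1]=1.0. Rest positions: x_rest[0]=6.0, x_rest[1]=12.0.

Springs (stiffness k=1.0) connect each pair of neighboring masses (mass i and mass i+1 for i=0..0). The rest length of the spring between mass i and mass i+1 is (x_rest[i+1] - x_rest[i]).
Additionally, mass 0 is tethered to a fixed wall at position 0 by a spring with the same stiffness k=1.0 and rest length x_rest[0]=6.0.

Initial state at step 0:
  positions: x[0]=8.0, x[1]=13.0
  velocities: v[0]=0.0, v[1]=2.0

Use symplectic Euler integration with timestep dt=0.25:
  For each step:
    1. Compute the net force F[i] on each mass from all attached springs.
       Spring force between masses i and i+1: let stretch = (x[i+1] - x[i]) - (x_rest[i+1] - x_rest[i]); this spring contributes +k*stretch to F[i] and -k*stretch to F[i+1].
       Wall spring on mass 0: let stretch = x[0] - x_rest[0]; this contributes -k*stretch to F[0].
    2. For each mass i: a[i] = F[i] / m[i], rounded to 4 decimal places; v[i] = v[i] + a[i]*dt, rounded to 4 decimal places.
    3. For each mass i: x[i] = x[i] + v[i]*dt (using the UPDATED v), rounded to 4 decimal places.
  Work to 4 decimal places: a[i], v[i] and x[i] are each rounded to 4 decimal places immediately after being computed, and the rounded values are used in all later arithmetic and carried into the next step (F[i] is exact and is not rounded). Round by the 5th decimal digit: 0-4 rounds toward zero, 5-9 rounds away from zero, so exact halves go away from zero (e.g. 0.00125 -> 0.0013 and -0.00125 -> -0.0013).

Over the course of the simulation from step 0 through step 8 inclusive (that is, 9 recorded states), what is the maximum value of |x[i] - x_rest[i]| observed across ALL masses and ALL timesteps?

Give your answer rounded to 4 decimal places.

Answer: 3.5294

Derivation:
Step 0: x=[8.0000 13.0000] v=[0.0000 2.0000]
Step 1: x=[7.8125 13.5625] v=[-0.7500 2.2500]
Step 2: x=[7.4961 14.1406] v=[-1.2656 2.3125]
Step 3: x=[7.1265 14.6785] v=[-1.4785 2.1514]
Step 4: x=[6.7835 15.1194] v=[-1.3721 1.7634]
Step 5: x=[6.5375 15.4143] v=[-0.9840 1.1794]
Step 6: x=[6.4377 15.5294] v=[-0.3992 0.4602]
Step 7: x=[6.5038 15.4512] v=[0.2643 -0.3127]
Step 8: x=[6.7226 15.1888] v=[0.8752 -1.0496]
Max displacement = 3.5294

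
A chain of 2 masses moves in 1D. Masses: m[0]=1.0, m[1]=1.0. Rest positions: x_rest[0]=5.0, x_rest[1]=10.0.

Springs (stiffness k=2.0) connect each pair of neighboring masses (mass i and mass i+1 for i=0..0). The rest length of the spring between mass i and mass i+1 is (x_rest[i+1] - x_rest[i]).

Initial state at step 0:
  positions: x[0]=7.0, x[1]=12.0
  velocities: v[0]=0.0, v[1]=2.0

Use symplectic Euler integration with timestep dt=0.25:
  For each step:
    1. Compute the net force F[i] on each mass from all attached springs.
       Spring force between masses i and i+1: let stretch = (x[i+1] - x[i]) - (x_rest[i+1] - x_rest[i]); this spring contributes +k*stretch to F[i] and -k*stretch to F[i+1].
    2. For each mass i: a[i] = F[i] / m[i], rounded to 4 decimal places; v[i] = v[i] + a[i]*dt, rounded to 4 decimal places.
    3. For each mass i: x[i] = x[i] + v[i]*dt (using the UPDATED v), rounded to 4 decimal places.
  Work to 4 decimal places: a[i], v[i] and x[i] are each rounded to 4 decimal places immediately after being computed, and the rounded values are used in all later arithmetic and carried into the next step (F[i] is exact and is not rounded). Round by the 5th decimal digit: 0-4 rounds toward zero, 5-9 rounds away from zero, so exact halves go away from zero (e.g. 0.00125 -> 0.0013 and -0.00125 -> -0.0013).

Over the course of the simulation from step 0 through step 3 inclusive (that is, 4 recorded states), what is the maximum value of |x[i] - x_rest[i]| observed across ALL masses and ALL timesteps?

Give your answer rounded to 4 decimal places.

Step 0: x=[7.0000 12.0000] v=[0.0000 2.0000]
Step 1: x=[7.0000 12.5000] v=[0.0000 2.0000]
Step 2: x=[7.0625 12.9375] v=[0.2500 1.7500]
Step 3: x=[7.2344 13.2656] v=[0.6875 1.3125]
Max displacement = 3.2656

Answer: 3.2656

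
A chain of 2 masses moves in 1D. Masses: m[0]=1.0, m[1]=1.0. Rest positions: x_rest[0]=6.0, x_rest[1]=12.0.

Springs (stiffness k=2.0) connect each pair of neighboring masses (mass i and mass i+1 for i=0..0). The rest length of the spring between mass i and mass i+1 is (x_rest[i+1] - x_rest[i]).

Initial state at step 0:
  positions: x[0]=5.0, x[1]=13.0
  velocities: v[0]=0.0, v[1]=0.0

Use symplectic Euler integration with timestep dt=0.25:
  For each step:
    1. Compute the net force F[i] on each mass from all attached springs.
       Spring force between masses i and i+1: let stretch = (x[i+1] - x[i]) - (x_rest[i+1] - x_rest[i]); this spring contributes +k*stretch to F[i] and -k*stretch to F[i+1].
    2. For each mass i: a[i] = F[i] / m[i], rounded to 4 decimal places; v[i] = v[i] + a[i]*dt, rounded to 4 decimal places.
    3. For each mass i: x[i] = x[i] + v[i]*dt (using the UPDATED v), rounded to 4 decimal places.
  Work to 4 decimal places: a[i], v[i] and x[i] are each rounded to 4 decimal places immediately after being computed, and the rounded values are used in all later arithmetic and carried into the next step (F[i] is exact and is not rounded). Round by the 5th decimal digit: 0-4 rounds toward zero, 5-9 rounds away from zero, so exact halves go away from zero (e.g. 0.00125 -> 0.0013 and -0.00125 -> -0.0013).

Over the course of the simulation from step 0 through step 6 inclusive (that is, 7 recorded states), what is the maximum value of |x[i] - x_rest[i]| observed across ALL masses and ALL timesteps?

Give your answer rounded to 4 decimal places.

Step 0: x=[5.0000 13.0000] v=[0.0000 0.0000]
Step 1: x=[5.2500 12.7500] v=[1.0000 -1.0000]
Step 2: x=[5.6875 12.3125] v=[1.7500 -1.7500]
Step 3: x=[6.2031 11.7969] v=[2.0625 -2.0625]
Step 4: x=[6.6680 11.3321] v=[1.8594 -1.8594]
Step 5: x=[6.9659 11.0342] v=[1.1915 -1.1915]
Step 6: x=[7.0223 10.9778] v=[0.2257 -0.2257]
Max displacement = 1.0223

Answer: 1.0223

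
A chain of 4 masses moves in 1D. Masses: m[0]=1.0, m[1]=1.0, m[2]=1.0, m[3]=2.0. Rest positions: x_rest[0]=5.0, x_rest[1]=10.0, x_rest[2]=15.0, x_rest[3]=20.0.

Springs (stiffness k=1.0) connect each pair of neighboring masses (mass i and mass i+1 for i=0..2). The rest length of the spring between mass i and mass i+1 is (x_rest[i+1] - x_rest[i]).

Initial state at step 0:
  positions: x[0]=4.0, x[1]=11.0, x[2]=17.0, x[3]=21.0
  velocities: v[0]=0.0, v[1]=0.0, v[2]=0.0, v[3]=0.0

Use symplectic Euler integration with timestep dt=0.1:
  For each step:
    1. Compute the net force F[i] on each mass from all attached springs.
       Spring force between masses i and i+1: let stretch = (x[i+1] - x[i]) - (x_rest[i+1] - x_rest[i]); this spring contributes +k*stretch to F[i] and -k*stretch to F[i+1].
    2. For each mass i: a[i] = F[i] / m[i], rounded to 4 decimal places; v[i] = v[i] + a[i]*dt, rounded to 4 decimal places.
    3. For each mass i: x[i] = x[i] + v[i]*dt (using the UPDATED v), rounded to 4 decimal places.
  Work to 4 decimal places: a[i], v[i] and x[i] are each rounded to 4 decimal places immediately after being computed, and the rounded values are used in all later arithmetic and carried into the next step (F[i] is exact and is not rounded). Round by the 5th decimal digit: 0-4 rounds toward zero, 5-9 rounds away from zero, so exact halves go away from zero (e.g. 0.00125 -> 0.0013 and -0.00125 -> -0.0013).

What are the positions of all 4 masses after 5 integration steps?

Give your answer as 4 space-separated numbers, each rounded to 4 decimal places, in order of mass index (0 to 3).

Answer: 4.2896 10.8569 16.7122 21.0708

Derivation:
Step 0: x=[4.0000 11.0000 17.0000 21.0000] v=[0.0000 0.0000 0.0000 0.0000]
Step 1: x=[4.0200 10.9900 16.9800 21.0050] v=[0.2000 -0.1000 -0.2000 0.0500]
Step 2: x=[4.0597 10.9702 16.9404 21.0149] v=[0.3970 -0.1980 -0.3965 0.0988]
Step 3: x=[4.1185 10.9410 16.8818 21.0294] v=[0.5881 -0.2920 -0.5861 0.1451]
Step 4: x=[4.1955 10.9030 16.8053 21.0482] v=[0.7704 -0.3802 -0.7654 0.1877]
Step 5: x=[4.2896 10.8569 16.7122 21.0708] v=[0.9412 -0.4607 -0.9313 0.2256]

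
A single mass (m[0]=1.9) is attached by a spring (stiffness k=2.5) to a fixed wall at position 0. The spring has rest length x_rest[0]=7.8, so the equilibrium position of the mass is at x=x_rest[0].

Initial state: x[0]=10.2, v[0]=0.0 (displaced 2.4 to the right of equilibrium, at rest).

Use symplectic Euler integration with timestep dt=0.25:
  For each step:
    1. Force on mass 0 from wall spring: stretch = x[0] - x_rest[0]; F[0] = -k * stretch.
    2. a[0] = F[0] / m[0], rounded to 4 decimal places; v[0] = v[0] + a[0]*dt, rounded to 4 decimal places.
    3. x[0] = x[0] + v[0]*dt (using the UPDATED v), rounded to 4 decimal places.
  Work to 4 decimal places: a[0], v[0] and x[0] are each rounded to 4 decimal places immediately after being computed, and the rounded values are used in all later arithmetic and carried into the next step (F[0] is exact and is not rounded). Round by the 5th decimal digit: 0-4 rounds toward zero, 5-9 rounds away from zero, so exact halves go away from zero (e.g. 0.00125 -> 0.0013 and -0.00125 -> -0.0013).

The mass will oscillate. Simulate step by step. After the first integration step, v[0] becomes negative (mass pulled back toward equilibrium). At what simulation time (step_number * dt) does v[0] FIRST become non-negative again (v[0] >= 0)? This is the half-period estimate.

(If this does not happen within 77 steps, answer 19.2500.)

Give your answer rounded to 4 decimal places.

Answer: 2.7500

Derivation:
Step 0: x=[10.2000] v=[0.0000]
Step 1: x=[10.0026] v=[-0.7895]
Step 2: x=[9.6241] v=[-1.5141]
Step 3: x=[9.0956] v=[-2.1141]
Step 4: x=[8.4605] v=[-2.5403]
Step 5: x=[7.7711] v=[-2.7576]
Step 6: x=[7.0841] v=[-2.7481]
Step 7: x=[6.4560] v=[-2.5126]
Step 8: x=[5.9384] v=[-2.0705]
Step 9: x=[5.5739] v=[-1.4581]
Step 10: x=[5.3925] v=[-0.7258]
Step 11: x=[5.4091] v=[0.0662]
First v>=0 after going negative at step 11, time=2.7500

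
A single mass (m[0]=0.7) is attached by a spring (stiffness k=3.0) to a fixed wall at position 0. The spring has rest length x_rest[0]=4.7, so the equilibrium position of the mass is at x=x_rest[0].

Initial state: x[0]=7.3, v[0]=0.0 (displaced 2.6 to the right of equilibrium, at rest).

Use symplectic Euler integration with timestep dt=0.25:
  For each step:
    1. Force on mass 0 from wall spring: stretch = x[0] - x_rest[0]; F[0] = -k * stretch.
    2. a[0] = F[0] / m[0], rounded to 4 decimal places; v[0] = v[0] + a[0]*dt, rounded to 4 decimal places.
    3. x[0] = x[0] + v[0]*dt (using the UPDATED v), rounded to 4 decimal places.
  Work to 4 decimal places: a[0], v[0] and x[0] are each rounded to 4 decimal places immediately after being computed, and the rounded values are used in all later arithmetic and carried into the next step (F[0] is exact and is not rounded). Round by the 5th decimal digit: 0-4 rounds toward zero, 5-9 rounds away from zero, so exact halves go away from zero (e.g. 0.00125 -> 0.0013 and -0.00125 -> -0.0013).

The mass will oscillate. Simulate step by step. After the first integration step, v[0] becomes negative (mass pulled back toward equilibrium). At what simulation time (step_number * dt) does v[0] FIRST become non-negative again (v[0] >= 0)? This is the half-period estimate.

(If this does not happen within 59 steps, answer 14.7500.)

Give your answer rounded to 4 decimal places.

Answer: 1.7500

Derivation:
Step 0: x=[7.3000] v=[0.0000]
Step 1: x=[6.6036] v=[-2.7857]
Step 2: x=[5.3973] v=[-4.8253]
Step 3: x=[4.0042] v=[-5.5724]
Step 4: x=[2.7975] v=[-4.8269]
Step 5: x=[2.1004] v=[-2.7885]
Step 6: x=[2.0996] v=[-0.0032]
Step 7: x=[2.7954] v=[2.7830]
First v>=0 after going negative at step 7, time=1.7500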